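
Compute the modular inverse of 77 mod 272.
53

gcd(77, 272) = 1, so the inverse exists.
Extended Euclidean algorithm on (272, 77):
272 = 3 × 77 + 41  ⟹  41 = (1)·272 + (-3)·77
77 = 1 × 41 + 36  ⟹  36 = (-1)·272 + (4)·77
41 = 1 × 36 + 5  ⟹  5 = (2)·272 + (-7)·77
36 = 7 × 5 + 1  ⟹  1 = (-15)·272 + (53)·77
So (53)·77 ≡ 1 (mod 272), i.e. 77^(-1) ≡ 53 (mod 272).
Check: 77 × 53 = 4081 ≡ 1 (mod 272)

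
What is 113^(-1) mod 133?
113

gcd(113, 133) = 1, so the inverse exists.
Extended Euclidean algorithm on (133, 113):
133 = 1 × 113 + 20  ⟹  20 = (1)·133 + (-1)·113
113 = 5 × 20 + 13  ⟹  13 = (-5)·133 + (6)·113
20 = 1 × 13 + 7  ⟹  7 = (6)·133 + (-7)·113
13 = 1 × 7 + 6  ⟹  6 = (-11)·133 + (13)·113
7 = 1 × 6 + 1  ⟹  1 = (17)·133 + (-20)·113
So (-20)·113 ≡ 1 (mod 133), i.e. 113^(-1) ≡ -20 ≡ 113 (mod 133).
Check: 113 × 113 = 12769 ≡ 1 (mod 133)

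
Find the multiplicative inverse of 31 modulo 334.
97

gcd(31, 334) = 1, so the inverse exists.
Extended Euclidean algorithm on (334, 31):
334 = 10 × 31 + 24  ⟹  24 = (1)·334 + (-10)·31
31 = 1 × 24 + 7  ⟹  7 = (-1)·334 + (11)·31
24 = 3 × 7 + 3  ⟹  3 = (4)·334 + (-43)·31
7 = 2 × 3 + 1  ⟹  1 = (-9)·334 + (97)·31
So (97)·31 ≡ 1 (mod 334), i.e. 31^(-1) ≡ 97 (mod 334).
Check: 31 × 97 = 3007 ≡ 1 (mod 334)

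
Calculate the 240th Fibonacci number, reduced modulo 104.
64

Matrix identity: Q^n = [[F_(n+1), F_n], [F_n, F_(n-1)]] with Q = [[1,1],[1,0]].
n = 240 = 11110000₂. Square-and-multiply, entries mod 104:
Q^1 = [[1,1],[1,0]]
Q^3 = (Q^1)²·Q = [[3,2],[2,1]]
Q^7 = (Q^3)²·Q = [[21,13],[13,8]]
Q^15 = (Q^7)²·Q = [[51,90],[90,65]]
Q^30 = (Q^15)² = [[93,40],[40,53]]
Q^60 = (Q^30)² = [[57,16],[16,41]]
Q^120 = (Q^60)² = [[73,8],[8,65]]
Q^240 = (Q^120)² = [[89,64],[64,25]]
F_240 mod 104 = Q^240[0][1] = 64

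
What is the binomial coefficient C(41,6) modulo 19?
0

Using Lucas' theorem:
Write n=41 and k=6 in base 19:
n in base 19: [2, 3]
k in base 19: [0, 6]
C(41,6) mod 19 = ∏ C(n_i, k_i) mod 19
Digit binomials (mod 19): C(2,0) = 1; C(3,6) = 0 (k_i > n_i)
Product: 1 × 0 = 0 ≡ 0 (mod 19)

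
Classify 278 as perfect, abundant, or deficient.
deficient

Proper divisors of 278: sum = 1 + 2 + 139 = 142
Since 142 < 278, 278 is deficient.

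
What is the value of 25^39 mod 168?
1

Repeated squaring. Binary of 39 = 100111.
25^1 ≡ 25 (mod 168); 25^2 ≡ 121 (mod 168); 25^4 ≡ 25 (mod 168); 25^8 ≡ 121 (mod 168); 25^16 ≡ 25 (mod 168); 25^32 ≡ 121 (mod 168)
25^39 = 25^1 × 25^2 × 25^4 × 25^32 ≡ 1 (mod 168)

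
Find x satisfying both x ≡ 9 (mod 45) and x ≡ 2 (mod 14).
324

Using Chinese Remainder Theorem:
M = 45 × 14 = 630
M1 = 14, M2 = 45
y1 = 14^(-1) mod 45 = 29
y2 = 45^(-1) mod 14 = 5
x = (9×14×29 + 2×45×5) mod 630 = 324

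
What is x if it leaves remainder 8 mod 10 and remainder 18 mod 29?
18

Using Chinese Remainder Theorem:
M = 10 × 29 = 290
M1 = 29, M2 = 10
y1 = 29^(-1) mod 10 = 9
y2 = 10^(-1) mod 29 = 3
x = (8×29×9 + 18×10×3) mod 290 = 18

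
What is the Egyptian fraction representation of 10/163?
1/17 + 1/396 + 1/1097316

Greedy algorithm:
10/163: ceiling(163/10) = 17, use 1/17
7/2771: ceiling(2771/7) = 396, use 1/396
1/1097316: ceiling(1097316/1) = 1097316, use 1/1097316
Result: 10/163 = 1/17 + 1/396 + 1/1097316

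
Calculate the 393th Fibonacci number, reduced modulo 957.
871

Matrix identity: Q^n = [[F_(n+1), F_n], [F_n, F_(n-1)]] with Q = [[1,1],[1,0]].
n = 393 = 110001001₂. Square-and-multiply, entries mod 957:
Q^1 = [[1,1],[1,0]]
Q^3 = (Q^1)²·Q = [[3,2],[2,1]]
Q^6 = (Q^3)² = [[13,8],[8,5]]
Q^12 = (Q^6)² = [[233,144],[144,89]]
Q^24 = (Q^12)² = [[379,432],[432,904]]
Q^49 = (Q^24)²·Q = [[253,100],[100,153]]
Q^98 = (Q^49)² = [[320,406],[406,871]]
Q^196 = (Q^98)² = [[233,261],[261,929]]
Q^393 = (Q^196)²·Q = [[784,871],[871,870]]
F_393 mod 957 = Q^393[0][1] = 871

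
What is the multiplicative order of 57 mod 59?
29

59 is prime, so ord(57) divides φ(59) = 58.
Divisors of 58: 1, 2, 29, 58.
Repeated squaring: 57^1 ≡ 57, 57^2 ≡ 4, 57^4 ≡ 16, 57^8 ≡ 20, 57^16 ≡ 46, 57^32 ≡ 51 (mod 59).
Test 57^d mod 59 for each divisor d in increasing order:
57^1 ≡ 57
57^2 ≡ 4
57^29 = 57^16·57^8·57^4·57^1 ≡ 1  ← first divisor giving 1
The order is 29.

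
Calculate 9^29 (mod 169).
133

Repeated squaring. Binary of 29 = 11101.
9^1 ≡ 9 (mod 169); 9^2 ≡ 81 (mod 169); 9^4 ≡ 139 (mod 169); 9^8 ≡ 55 (mod 169); 9^16 ≡ 152 (mod 169)
9^29 = 9^1 × 9^4 × 9^8 × 9^16 ≡ 133 (mod 169)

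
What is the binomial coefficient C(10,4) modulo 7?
0

Using Lucas' theorem:
Write n=10 and k=4 in base 7:
n in base 7: [1, 3]
k in base 7: [0, 4]
C(10,4) mod 7 = ∏ C(n_i, k_i) mod 7
Digit binomials (mod 7): C(1,0) = 1; C(3,4) = 0 (k_i > n_i)
Product: 1 × 0 = 0 ≡ 0 (mod 7)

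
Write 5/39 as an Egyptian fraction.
1/8 + 1/312

Greedy algorithm:
5/39: ceiling(39/5) = 8, use 1/8
1/312: ceiling(312/1) = 312, use 1/312
Result: 5/39 = 1/8 + 1/312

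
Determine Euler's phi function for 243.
162

243 = 3^5
φ(n) = n × ∏(1 - 1/p) for each prime p dividing n
φ(243) = 243 × (1 - 1/3) = 162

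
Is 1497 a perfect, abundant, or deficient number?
deficient

Proper divisors of 1497: sum = 1 + 3 + 499 = 503
Since 503 < 1497, 1497 is deficient.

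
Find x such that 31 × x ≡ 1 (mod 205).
86

gcd(31, 205) = 1, so the inverse exists.
Extended Euclidean algorithm on (205, 31):
205 = 6 × 31 + 19  ⟹  19 = (1)·205 + (-6)·31
31 = 1 × 19 + 12  ⟹  12 = (-1)·205 + (7)·31
19 = 1 × 12 + 7  ⟹  7 = (2)·205 + (-13)·31
12 = 1 × 7 + 5  ⟹  5 = (-3)·205 + (20)·31
7 = 1 × 5 + 2  ⟹  2 = (5)·205 + (-33)·31
5 = 2 × 2 + 1  ⟹  1 = (-13)·205 + (86)·31
So (86)·31 ≡ 1 (mod 205), i.e. 31^(-1) ≡ 86 (mod 205).
Check: 31 × 86 = 2666 ≡ 1 (mod 205)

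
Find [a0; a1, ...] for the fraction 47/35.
[1; 2, 1, 11]

Euclidean algorithm steps:
47 = 1 × 35 + 12
35 = 2 × 12 + 11
12 = 1 × 11 + 1
11 = 11 × 1 + 0
Continued fraction: [1; 2, 1, 11]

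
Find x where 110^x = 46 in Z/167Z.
79

Baby-step giant-step with step n = ⌈√167⌉ = 13.
Baby steps 110^j mod 167 (j:value) for j=0..12: 0:1, 1:110, 2:76, 3:10, 4:98, 5:92, 6:100, 7:145, 8:85, 9:165, 10:114, 11:15, 12:147.
Giant-step multiplier: 110^(-13) ≡ 110^(166-13) = 110^153 ≡ 23 (mod 167).
Giant steps γ_i = 46·23^i mod 167: γ_0=46, γ_1=56, γ_2=119, γ_3=65, γ_4=159, γ_5=150, γ_6=110 (in table at j=1).
x = i·n + j = 6·13 + 1 = 79.
Check: 110^79 ≡ 46 (mod 167).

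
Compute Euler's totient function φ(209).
180

209 = 11 × 19
φ(n) = n × ∏(1 - 1/p) for each prime p dividing n
φ(209) = 209 × (1 - 1/11) × (1 - 1/19) = 180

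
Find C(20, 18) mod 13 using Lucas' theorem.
8

Using Lucas' theorem:
Write n=20 and k=18 in base 13:
n in base 13: [1, 7]
k in base 13: [1, 5]
C(20,18) mod 13 = ∏ C(n_i, k_i) mod 13
Digit binomials (mod 13): C(1,1) = 1; C(7,5) = 21 ≡ 8
Product: 1 × 8 = 8 ≡ 8 (mod 13)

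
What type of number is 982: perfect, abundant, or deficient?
deficient

Proper divisors of 982: sum = 1 + 2 + 491 = 494
Since 494 < 982, 982 is deficient.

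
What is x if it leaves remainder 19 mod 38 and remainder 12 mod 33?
969

Using Chinese Remainder Theorem:
M = 38 × 33 = 1254
M1 = 33, M2 = 38
y1 = 33^(-1) mod 38 = 15
y2 = 38^(-1) mod 33 = 20
x = (19×33×15 + 12×38×20) mod 1254 = 969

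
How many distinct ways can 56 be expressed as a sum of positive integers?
526823

p(n) counts ways to write n as a sum of positive integers (order ignored).
Euler's pentagonal recurrence: p(k) = p(k-1) + p(k-2) - p(k-5) - p(k-7) + p(k-12) + p(k-15) - ... (offsets j(3j∓1)/2, signs ++--, p(0)=1, p(<0)=0).
DP table for k = 0..55: p(0)=1, p(1)=1, p(2)=2, p(3)=3, p(4)=5, p(5)=7, p(6)=11, p(7)=15, p(8)=22, p(9)=30, p(10)=42, p(11)=56, p(12)=77, p(13)=101, p(14)=135, p(15)=176, p(16)=231, p(17)=297, p(18)=385, p(19)=490, p(20)=627, p(21)=792, p(22)=1002, p(23)=1255, p(24)=1575, p(25)=1958, p(26)=2436, p(27)=3010, p(28)=3718, p(29)=4565, p(30)=5604, p(31)=6842, p(32)=8349, p(33)=10143, p(34)=12310, p(35)=14883, p(36)=17977, p(37)=21637, p(38)=26015, p(39)=31185, p(40)=37338, p(41)=44583, p(42)=53174, p(43)=63261, p(44)=75175, p(45)=89134, p(46)=105558, p(47)=124754, p(48)=147273, p(49)=173525, p(50)=204226, p(51)=239943, p(52)=281589, p(53)=329931, p(54)=386155, p(55)=451276.
Final step: p(56) = p(55) + p(54) - p(51) - p(49) + p(44) + p(41) - p(34) - p(30) + p(21) + p(16) - p(5)
= 451276 + 386155 - 239943 - 173525 + 75175 + 44583 - 12310 - 5604 + 792 + 231 - 7
= 526823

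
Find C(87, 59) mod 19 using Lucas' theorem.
11

Using Lucas' theorem:
Write n=87 and k=59 in base 19:
n in base 19: [4, 11]
k in base 19: [3, 2]
C(87,59) mod 19 = ∏ C(n_i, k_i) mod 19
Digit binomials (mod 19): C(4,3) = 4; C(11,2) = 55 ≡ 17
Product: 4 × 17 = 68 ≡ 11 (mod 19)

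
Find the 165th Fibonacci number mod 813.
602

Matrix identity: Q^n = [[F_(n+1), F_n], [F_n, F_(n-1)]] with Q = [[1,1],[1,0]].
n = 165 = 10100101₂. Square-and-multiply, entries mod 813:
Q^1 = [[1,1],[1,0]]
Q^2 = (Q^1)² = [[2,1],[1,1]]
Q^5 = (Q^2)²·Q = [[8,5],[5,3]]
Q^10 = (Q^5)² = [[89,55],[55,34]]
Q^20 = (Q^10)² = [[377,261],[261,116]]
Q^41 = (Q^20)²·Q = [[715,496],[496,219]]
Q^82 = (Q^41)² = [[338,667],[667,484]]
Q^165 = (Q^82)²·Q = [[101,602],[602,312]]
F_165 mod 813 = Q^165[0][1] = 602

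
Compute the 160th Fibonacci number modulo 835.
355

Matrix identity: Q^n = [[F_(n+1), F_n], [F_n, F_(n-1)]] with Q = [[1,1],[1,0]].
n = 160 = 10100000₂. Square-and-multiply, entries mod 835:
Q^1 = [[1,1],[1,0]]
Q^2 = (Q^1)² = [[2,1],[1,1]]
Q^5 = (Q^2)²·Q = [[8,5],[5,3]]
Q^10 = (Q^5)² = [[89,55],[55,34]]
Q^20 = (Q^10)² = [[91,85],[85,6]]
Q^40 = (Q^20)² = [[476,730],[730,581]]
Q^80 = (Q^40)² = [[461,70],[70,391]]
Q^160 = (Q^80)² = [[321,355],[355,801]]
F_160 mod 835 = Q^160[0][1] = 355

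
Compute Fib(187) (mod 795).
23

Matrix identity: Q^n = [[F_(n+1), F_n], [F_n, F_(n-1)]] with Q = [[1,1],[1,0]].
n = 187 = 10111011₂. Square-and-multiply, entries mod 795:
Q^1 = [[1,1],[1,0]]
Q^2 = (Q^1)² = [[2,1],[1,1]]
Q^5 = (Q^2)²·Q = [[8,5],[5,3]]
Q^11 = (Q^5)²·Q = [[144,89],[89,55]]
Q^23 = (Q^11)²·Q = [[258,37],[37,221]]
Q^46 = (Q^23)² = [[358,233],[233,125]]
Q^93 = (Q^46)²·Q = [[47,398],[398,444]]
Q^187 = (Q^93)²·Q = [[666,23],[23,643]]
F_187 mod 795 = Q^187[0][1] = 23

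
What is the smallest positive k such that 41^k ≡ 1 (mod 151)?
50

151 is prime, so ord(41) divides φ(151) = 150.
Divisors of 150: 1, 2, 3, 5, 6, 10, 15, 25, 30, 50, 75, 150.
Repeated squaring: 41^1 ≡ 41, 41^2 ≡ 20, 41^4 ≡ 98, 41^8 ≡ 91, 41^16 ≡ 127, 41^32 ≡ 123, 41^64 ≡ 29, 41^128 ≡ 86 (mod 151).
Test 41^d mod 151 for each divisor d in increasing order:
41^1 ≡ 41
41^2 ≡ 20
41^3 = 41^2·41^1 ≡ 65
41^5 = 41^4·41^1 ≡ 92
41^6 = 41^4·41^2 ≡ 148
41^10 = 41^8·41^2 ≡ 8
41^15 = 41^8·41^4·41^2·41^1 ≡ 132
41^25 = 41^16·41^8·41^1 ≡ 150
41^30 = 41^16·41^8·41^4·41^2 ≡ 59
41^50 = 41^32·41^16·41^2 ≡ 1  ← first divisor giving 1
The order is 50.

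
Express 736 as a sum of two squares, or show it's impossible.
Not possible

Factorization: 736 = 2^5 × 23
By Fermat: n is sum of two squares iff every prime p ≡ 3 (mod 4) appears to even power.
Prime(s) ≡ 3 (mod 4) with odd exponent: [(23, 1)]
Therefore 736 cannot be expressed as a² + b².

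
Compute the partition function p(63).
1505499

p(n) counts ways to write n as a sum of positive integers (order ignored).
Euler's pentagonal recurrence: p(k) = p(k-1) + p(k-2) - p(k-5) - p(k-7) + p(k-12) + p(k-15) - ... (offsets j(3j∓1)/2, signs ++--, p(0)=1, p(<0)=0).
DP table for k = 0..62: p(0)=1, p(1)=1, p(2)=2, p(3)=3, p(4)=5, p(5)=7, p(6)=11, p(7)=15, p(8)=22, p(9)=30, p(10)=42, p(11)=56, p(12)=77, p(13)=101, p(14)=135, p(15)=176, p(16)=231, p(17)=297, p(18)=385, p(19)=490, p(20)=627, p(21)=792, p(22)=1002, p(23)=1255, p(24)=1575, p(25)=1958, p(26)=2436, p(27)=3010, p(28)=3718, p(29)=4565, p(30)=5604, p(31)=6842, p(32)=8349, p(33)=10143, p(34)=12310, p(35)=14883, p(36)=17977, p(37)=21637, p(38)=26015, p(39)=31185, p(40)=37338, p(41)=44583, p(42)=53174, p(43)=63261, p(44)=75175, p(45)=89134, p(46)=105558, p(47)=124754, p(48)=147273, p(49)=173525, p(50)=204226, p(51)=239943, p(52)=281589, p(53)=329931, p(54)=386155, p(55)=451276, p(56)=526823, p(57)=614154, p(58)=715220, p(59)=831820, p(60)=966467, p(61)=1121505, p(62)=1300156.
Final step: p(63) = p(62) + p(61) - p(58) - p(56) + p(51) + p(48) - p(41) - p(37) + p(28) + p(23) - p(12) - p(6)
= 1300156 + 1121505 - 715220 - 526823 + 239943 + 147273 - 44583 - 21637 + 3718 + 1255 - 77 - 11
= 1505499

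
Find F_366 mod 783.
494

Matrix identity: Q^n = [[F_(n+1), F_n], [F_n, F_(n-1)]] with Q = [[1,1],[1,0]].
n = 366 = 101101110₂. Square-and-multiply, entries mod 783:
Q^1 = [[1,1],[1,0]]
Q^2 = (Q^1)² = [[2,1],[1,1]]
Q^5 = (Q^2)²·Q = [[8,5],[5,3]]
Q^11 = (Q^5)²·Q = [[144,89],[89,55]]
Q^22 = (Q^11)² = [[469,485],[485,767]]
Q^45 = (Q^22)²·Q = [[728,263],[263,465]]
Q^91 = (Q^45)²·Q = [[717,158],[158,559]]
Q^183 = (Q^91)²·Q = [[726,349],[349,377]]
Q^366 = (Q^183)² = [[553,494],[494,59]]
F_366 mod 783 = Q^366[0][1] = 494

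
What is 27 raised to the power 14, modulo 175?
134

Repeated squaring. Binary of 14 = 1110.
27^1 ≡ 27 (mod 175); 27^2 ≡ 29 (mod 175); 27^4 ≡ 141 (mod 175); 27^8 ≡ 106 (mod 175)
27^14 = 27^2 × 27^4 × 27^8 ≡ 134 (mod 175)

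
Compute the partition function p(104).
304801365

p(n) counts ways to write n as a sum of positive integers (order ignored).
Euler's pentagonal recurrence: p(k) = p(k-1) + p(k-2) - p(k-5) - p(k-7) + p(k-12) + p(k-15) - ... (offsets j(3j∓1)/2, signs ++--, p(0)=1, p(<0)=0).
DP table for k = 0..103: p(0)=1, p(1)=1, p(2)=2, p(3)=3, p(4)=5, p(5)=7, p(6)=11, p(7)=15, p(8)=22, p(9)=30, p(10)=42, p(11)=56, p(12)=77, p(13)=101, p(14)=135, p(15)=176, p(16)=231, p(17)=297, p(18)=385, p(19)=490, p(20)=627, p(21)=792, p(22)=1002, p(23)=1255, p(24)=1575, p(25)=1958, p(26)=2436, p(27)=3010, p(28)=3718, p(29)=4565, p(30)=5604, p(31)=6842, p(32)=8349, p(33)=10143, p(34)=12310, p(35)=14883, p(36)=17977, p(37)=21637, p(38)=26015, p(39)=31185, p(40)=37338, p(41)=44583, p(42)=53174, p(43)=63261, p(44)=75175, p(45)=89134, p(46)=105558, p(47)=124754, p(48)=147273, p(49)=173525, p(50)=204226, p(51)=239943, p(52)=281589, p(53)=329931, p(54)=386155, p(55)=451276, p(56)=526823, p(57)=614154, p(58)=715220, p(59)=831820, p(60)=966467, p(61)=1121505, p(62)=1300156, p(63)=1505499, p(64)=1741630, p(65)=2012558, p(66)=2323520, p(67)=2679689, p(68)=3087735, p(69)=3554345, p(70)=4087968, p(71)=4697205, p(72)=5392783, p(73)=6185689, p(74)=7089500, p(75)=8118264, p(76)=9289091, p(77)=10619863, p(78)=12132164, p(79)=13848650, p(80)=15796476, p(81)=18004327, p(82)=20506255, p(83)=23338469, p(84)=26543660, p(85)=30167357, p(86)=34262962, p(87)=38887673, p(88)=44108109, p(89)=49995925, p(90)=56634173, p(91)=64112359, p(92)=72533807, p(93)=82010177, p(94)=92669720, p(95)=104651419, p(96)=118114304, p(97)=133230930, p(98)=150198136, p(99)=169229875, p(100)=190569292, p(101)=214481126, p(102)=241265379, p(103)=271248950.
Final step: p(104) = p(103) + p(102) - p(99) - p(97) + p(92) + p(89) - p(82) - p(78) + p(69) + p(64) - p(53) - p(47) + p(34) + p(27) - p(12) - p(4)
= 271248950 + 241265379 - 169229875 - 133230930 + 72533807 + 49995925 - 20506255 - 12132164 + 3554345 + 1741630 - 329931 - 124754 + 12310 + 3010 - 77 - 5
= 304801365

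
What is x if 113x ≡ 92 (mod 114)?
x ≡ 22 (mod 114)

gcd(113, 114) = 1, which divides 92, so solutions exist.
Find 113^(-1) mod 114 by the extended Euclidean algorithm:
114 = 1 × 113 + 1  ⟹  1 = (1)·114 + (-1)·113
So (-1)·113 ≡ 1 (mod 114), i.e. 113^(-1) ≡ -1 ≡ 113 (mod 114).
x ≡ 113 × 92 = 10396 ≡ 22 (mod 114).
Check: 113 × 22 = 2486 ≡ 92 (mod 114).
Unique solution: x ≡ 22 (mod 114)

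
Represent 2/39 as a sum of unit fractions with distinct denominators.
1/20 + 1/780

Greedy algorithm:
2/39: ceiling(39/2) = 20, use 1/20
1/780: ceiling(780/1) = 780, use 1/780
Result: 2/39 = 1/20 + 1/780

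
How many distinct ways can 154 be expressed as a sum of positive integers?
60356673280

p(n) counts ways to write n as a sum of positive integers (order ignored).
Euler's pentagonal recurrence: p(k) = p(k-1) + p(k-2) - p(k-5) - p(k-7) + p(k-12) + p(k-15) - ... (offsets j(3j∓1)/2, signs ++--, p(0)=1, p(<0)=0).
DP table for k = 0..153: p(0)=1, p(1)=1, p(2)=2, p(3)=3, p(4)=5, p(5)=7, p(6)=11, p(7)=15, p(8)=22, p(9)=30, p(10)=42, p(11)=56, p(12)=77, p(13)=101, p(14)=135, p(15)=176, p(16)=231, p(17)=297, p(18)=385, p(19)=490, p(20)=627, p(21)=792, p(22)=1002, p(23)=1255, p(24)=1575, p(25)=1958, p(26)=2436, p(27)=3010, p(28)=3718, p(29)=4565, p(30)=5604, p(31)=6842, p(32)=8349, p(33)=10143, p(34)=12310, p(35)=14883, p(36)=17977, p(37)=21637, p(38)=26015, p(39)=31185, p(40)=37338, p(41)=44583, p(42)=53174, p(43)=63261, p(44)=75175, p(45)=89134, p(46)=105558, p(47)=124754, p(48)=147273, p(49)=173525, p(50)=204226, p(51)=239943, p(52)=281589, p(53)=329931, p(54)=386155, p(55)=451276, p(56)=526823, p(57)=614154, p(58)=715220, p(59)=831820, p(60)=966467, p(61)=1121505, p(62)=1300156, p(63)=1505499, p(64)=1741630, p(65)=2012558, p(66)=2323520, p(67)=2679689, p(68)=3087735, p(69)=3554345, p(70)=4087968, p(71)=4697205, p(72)=5392783, p(73)=6185689, p(74)=7089500, p(75)=8118264, p(76)=9289091, p(77)=10619863, p(78)=12132164, p(79)=13848650, p(80)=15796476, p(81)=18004327, p(82)=20506255, p(83)=23338469, p(84)=26543660, p(85)=30167357, p(86)=34262962, p(87)=38887673, p(88)=44108109, p(89)=49995925, p(90)=56634173, p(91)=64112359, p(92)=72533807, p(93)=82010177, p(94)=92669720, p(95)=104651419, p(96)=118114304, p(97)=133230930, p(98)=150198136, p(99)=169229875, p(100)=190569292, p(101)=214481126, p(102)=241265379, p(103)=271248950, p(104)=304801365, p(105)=342325709, p(106)=384276336, p(107)=431149389, p(108)=483502844, p(109)=541946240, p(110)=607163746, p(111)=679903203, p(112)=761002156, p(113)=851376628, p(114)=952050665, p(115)=1064144451, p(116)=1188908248, p(117)=1327710076, p(118)=1482074143, p(119)=1653668665, p(120)=1844349560, p(121)=2056148051, p(122)=2291320912, p(123)=2552338241, p(124)=2841940500, p(125)=3163127352, p(126)=3519222692, p(127)=3913864295, p(128)=4351078600, p(129)=4835271870, p(130)=5371315400, p(131)=5964539504, p(132)=6620830889, p(133)=7346629512, p(134)=8149040695, p(135)=9035836076, p(136)=10015581680, p(137)=11097645016, p(138)=12292341831, p(139)=13610949895, p(140)=15065878135, p(141)=16670689208, p(142)=18440293320, p(143)=20390982757, p(144)=22540654445, p(145)=24908858009, p(146)=27517052599, p(147)=30388671978, p(148)=33549419497, p(149)=37027355200, p(150)=40853235313, p(151)=45060624582, p(152)=49686288421, p(153)=54770336324.
Final step: p(154) = p(153) + p(152) - p(149) - p(147) + p(142) + p(139) - p(132) - p(128) + p(119) + p(114) - p(103) - p(97) + p(84) + p(77) - p(62) - p(54) + p(37) + p(28) - p(9)
= 54770336324 + 49686288421 - 37027355200 - 30388671978 + 18440293320 + 13610949895 - 6620830889 - 4351078600 + 1653668665 + 952050665 - 271248950 - 133230930 + 26543660 + 10619863 - 1300156 - 386155 + 21637 + 3718 - 30
= 60356673280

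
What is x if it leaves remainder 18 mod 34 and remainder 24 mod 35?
1004

Using Chinese Remainder Theorem:
M = 34 × 35 = 1190
M1 = 35, M2 = 34
y1 = 35^(-1) mod 34 = 1
y2 = 34^(-1) mod 35 = 34
x = (18×35×1 + 24×34×34) mod 1190 = 1004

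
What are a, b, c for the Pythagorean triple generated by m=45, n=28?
(1241, 2520, 2809)

Euclid's formula: a = m² - n², b = 2mn, c = m² + n²
m = 45, n = 28
a = 45² - 28² = 2025 - 784 = 1241
b = 2 × 45 × 28 = 2520
c = 45² + 28² = 2025 + 784 = 2809
Verification: 1241² + 2520² = 1540081 + 6350400 = 7890481 = 2809² ✓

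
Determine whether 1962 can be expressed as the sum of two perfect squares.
21² + 39² (a=21, b=39)

Factorization: 1962 = 2 × 3^2 × 109
By Fermat: n is sum of two squares iff every prime p ≡ 3 (mod 4) appears to even power.
All primes ≡ 3 (mod 4) appear to even power.
Search a = 0, 1, 2, … for 1962 - a² a perfect square: first hit at a = 21: 1962 - 441 = 1521 = 39².
1962 = 21² + 39² = 441 + 1521 ✓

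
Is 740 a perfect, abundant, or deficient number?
abundant

Proper divisors of 740: sum = 1 + 2 + 4 + 5 + 10 + 20 + 37 + 74 + 148 + 185 + 370 = 856
Since 856 > 740, 740 is abundant.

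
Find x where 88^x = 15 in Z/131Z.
2

Baby-step giant-step with step n = ⌈√131⌉ = 12.
Baby steps 88^j mod 131 (j:value) for j=0..11: 0:1, 1:88, 2:15, 3:10, 4:94, 5:19, 6:100, 7:23, 8:59, 9:83, 10:99, 11:66.
h = 15 is already in the table at j=2, so x = 2.
Check: 88^2 ≡ 15 (mod 131).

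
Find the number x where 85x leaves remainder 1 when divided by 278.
157

gcd(85, 278) = 1, so the inverse exists.
Extended Euclidean algorithm on (278, 85):
278 = 3 × 85 + 23  ⟹  23 = (1)·278 + (-3)·85
85 = 3 × 23 + 16  ⟹  16 = (-3)·278 + (10)·85
23 = 1 × 16 + 7  ⟹  7 = (4)·278 + (-13)·85
16 = 2 × 7 + 2  ⟹  2 = (-11)·278 + (36)·85
7 = 3 × 2 + 1  ⟹  1 = (37)·278 + (-121)·85
So (-121)·85 ≡ 1 (mod 278), i.e. 85^(-1) ≡ -121 ≡ 157 (mod 278).
Check: 85 × 157 = 13345 ≡ 1 (mod 278)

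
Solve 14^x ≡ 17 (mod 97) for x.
25

Baby-step giant-step with step n = ⌈√97⌉ = 10.
Baby steps 14^j mod 97 (j:value) for j=0..9: 0:1, 1:14, 2:2, 3:28, 4:4, 5:56, 6:8, 7:15, 8:16, 9:30.
Giant-step multiplier: 14^(-10) ≡ 14^(96-10) = 14^86 ≡ 94 (mod 97).
Giant steps γ_i = 17·94^i mod 97: γ_0=17, γ_1=46, γ_2=56 (in table at j=5).
x = i·n + j = 2·10 + 5 = 25.
Check: 14^25 ≡ 17 (mod 97).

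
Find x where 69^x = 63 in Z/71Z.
3

Baby-step giant-step with step n = ⌈√71⌉ = 9.
Baby steps 69^j mod 71 (j:value) for j=0..8: 0:1, 1:69, 2:4, 3:63, 4:16, 5:39, 6:64, 7:14, 8:43.
h = 63 is already in the table at j=3, so x = 3.
Check: 69^3 ≡ 63 (mod 71).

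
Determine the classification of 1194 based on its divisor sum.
abundant

Proper divisors of 1194: sum = 1 + 2 + 3 + 6 + 199 + 398 + 597 = 1206
Since 1206 > 1194, 1194 is abundant.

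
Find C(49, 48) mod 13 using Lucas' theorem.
10

Using Lucas' theorem:
Write n=49 and k=48 in base 13:
n in base 13: [3, 10]
k in base 13: [3, 9]
C(49,48) mod 13 = ∏ C(n_i, k_i) mod 13
Digit binomials (mod 13): C(3,3) = 1; C(10,9) = 10
Product: 1 × 10 = 10 ≡ 10 (mod 13)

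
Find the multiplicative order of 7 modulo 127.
126

127 is prime, so ord(7) divides φ(127) = 126.
Divisors of 126: 1, 2, 3, 6, 7, 9, 14, 18, 21, 42, 63, 126.
Repeated squaring: 7^1 ≡ 7, 7^2 ≡ 49, 7^4 ≡ 115, 7^8 ≡ 17, 7^16 ≡ 35, 7^32 ≡ 82, 7^64 ≡ 120 (mod 127).
Test 7^d mod 127 for each divisor d in increasing order:
7^1 ≡ 7
7^2 ≡ 49
7^3 = 7^2·7^1 ≡ 89
7^6 = 7^4·7^2 ≡ 47
7^7 = 7^4·7^2·7^1 ≡ 75
7^9 = 7^8·7^1 ≡ 119
7^14 = 7^8·7^4·7^2 ≡ 37
7^18 = 7^16·7^2 ≡ 64
7^21 = 7^16·7^4·7^1 ≡ 108
7^42 = 7^32·7^8·7^2 ≡ 107
7^63 = 7^32·7^16·7^8·7^4·7^2·7^1 ≡ 126
7^126 = 7^64·7^32·7^16·7^8·7^4·7^2 ≡ 1  ← first divisor giving 1
The order is 126.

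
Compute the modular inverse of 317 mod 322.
193

gcd(317, 322) = 1, so the inverse exists.
Extended Euclidean algorithm on (322, 317):
322 = 1 × 317 + 5  ⟹  5 = (1)·322 + (-1)·317
317 = 63 × 5 + 2  ⟹  2 = (-63)·322 + (64)·317
5 = 2 × 2 + 1  ⟹  1 = (127)·322 + (-129)·317
So (-129)·317 ≡ 1 (mod 322), i.e. 317^(-1) ≡ -129 ≡ 193 (mod 322).
Check: 317 × 193 = 61181 ≡ 1 (mod 322)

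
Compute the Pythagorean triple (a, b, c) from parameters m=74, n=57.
(2227, 8436, 8725)

Euclid's formula: a = m² - n², b = 2mn, c = m² + n²
m = 74, n = 57
a = 74² - 57² = 5476 - 3249 = 2227
b = 2 × 74 × 57 = 8436
c = 74² + 57² = 5476 + 3249 = 8725
Verification: 2227² + 8436² = 4959529 + 71166096 = 76125625 = 8725² ✓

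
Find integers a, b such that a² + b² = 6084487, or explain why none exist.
Not possible

Factorization: 6084487 = 17 × 71^3
By Fermat: n is sum of two squares iff every prime p ≡ 3 (mod 4) appears to even power.
Prime(s) ≡ 3 (mod 4) with odd exponent: [(71, 3)]
Therefore 6084487 cannot be expressed as a² + b².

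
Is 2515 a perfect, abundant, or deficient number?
deficient

Proper divisors of 2515: sum = 1 + 5 + 503 = 509
Since 509 < 2515, 2515 is deficient.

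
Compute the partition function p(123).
2552338241

p(n) counts ways to write n as a sum of positive integers (order ignored).
Euler's pentagonal recurrence: p(k) = p(k-1) + p(k-2) - p(k-5) - p(k-7) + p(k-12) + p(k-15) - ... (offsets j(3j∓1)/2, signs ++--, p(0)=1, p(<0)=0).
DP table for k = 0..122: p(0)=1, p(1)=1, p(2)=2, p(3)=3, p(4)=5, p(5)=7, p(6)=11, p(7)=15, p(8)=22, p(9)=30, p(10)=42, p(11)=56, p(12)=77, p(13)=101, p(14)=135, p(15)=176, p(16)=231, p(17)=297, p(18)=385, p(19)=490, p(20)=627, p(21)=792, p(22)=1002, p(23)=1255, p(24)=1575, p(25)=1958, p(26)=2436, p(27)=3010, p(28)=3718, p(29)=4565, p(30)=5604, p(31)=6842, p(32)=8349, p(33)=10143, p(34)=12310, p(35)=14883, p(36)=17977, p(37)=21637, p(38)=26015, p(39)=31185, p(40)=37338, p(41)=44583, p(42)=53174, p(43)=63261, p(44)=75175, p(45)=89134, p(46)=105558, p(47)=124754, p(48)=147273, p(49)=173525, p(50)=204226, p(51)=239943, p(52)=281589, p(53)=329931, p(54)=386155, p(55)=451276, p(56)=526823, p(57)=614154, p(58)=715220, p(59)=831820, p(60)=966467, p(61)=1121505, p(62)=1300156, p(63)=1505499, p(64)=1741630, p(65)=2012558, p(66)=2323520, p(67)=2679689, p(68)=3087735, p(69)=3554345, p(70)=4087968, p(71)=4697205, p(72)=5392783, p(73)=6185689, p(74)=7089500, p(75)=8118264, p(76)=9289091, p(77)=10619863, p(78)=12132164, p(79)=13848650, p(80)=15796476, p(81)=18004327, p(82)=20506255, p(83)=23338469, p(84)=26543660, p(85)=30167357, p(86)=34262962, p(87)=38887673, p(88)=44108109, p(89)=49995925, p(90)=56634173, p(91)=64112359, p(92)=72533807, p(93)=82010177, p(94)=92669720, p(95)=104651419, p(96)=118114304, p(97)=133230930, p(98)=150198136, p(99)=169229875, p(100)=190569292, p(101)=214481126, p(102)=241265379, p(103)=271248950, p(104)=304801365, p(105)=342325709, p(106)=384276336, p(107)=431149389, p(108)=483502844, p(109)=541946240, p(110)=607163746, p(111)=679903203, p(112)=761002156, p(113)=851376628, p(114)=952050665, p(115)=1064144451, p(116)=1188908248, p(117)=1327710076, p(118)=1482074143, p(119)=1653668665, p(120)=1844349560, p(121)=2056148051, p(122)=2291320912.
Final step: p(123) = p(122) + p(121) - p(118) - p(116) + p(111) + p(108) - p(101) - p(97) + p(88) + p(83) - p(72) - p(66) + p(53) + p(46) - p(31) - p(23) + p(6)
= 2291320912 + 2056148051 - 1482074143 - 1188908248 + 679903203 + 483502844 - 214481126 - 133230930 + 44108109 + 23338469 - 5392783 - 2323520 + 329931 + 105558 - 6842 - 1255 + 11
= 2552338241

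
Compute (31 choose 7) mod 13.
0

Using Lucas' theorem:
Write n=31 and k=7 in base 13:
n in base 13: [2, 5]
k in base 13: [0, 7]
C(31,7) mod 13 = ∏ C(n_i, k_i) mod 13
Digit binomials (mod 13): C(2,0) = 1; C(5,7) = 0 (k_i > n_i)
Product: 1 × 0 = 0 ≡ 0 (mod 13)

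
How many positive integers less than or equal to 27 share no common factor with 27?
18

27 = 3^3
φ(n) = n × ∏(1 - 1/p) for each prime p dividing n
φ(27) = 27 × (1 - 1/3) = 18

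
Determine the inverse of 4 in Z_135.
34

gcd(4, 135) = 1, so the inverse exists.
Extended Euclidean algorithm on (135, 4):
135 = 33 × 4 + 3  ⟹  3 = (1)·135 + (-33)·4
4 = 1 × 3 + 1  ⟹  1 = (-1)·135 + (34)·4
So (34)·4 ≡ 1 (mod 135), i.e. 4^(-1) ≡ 34 (mod 135).
Check: 4 × 34 = 136 ≡ 1 (mod 135)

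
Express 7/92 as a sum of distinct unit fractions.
1/14 + 1/215 + 1/138460

Greedy algorithm:
7/92: ceiling(92/7) = 14, use 1/14
3/644: ceiling(644/3) = 215, use 1/215
1/138460: ceiling(138460/1) = 138460, use 1/138460
Result: 7/92 = 1/14 + 1/215 + 1/138460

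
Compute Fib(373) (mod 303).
74

Matrix identity: Q^n = [[F_(n+1), F_n], [F_n, F_(n-1)]] with Q = [[1,1],[1,0]].
n = 373 = 101110101₂. Square-and-multiply, entries mod 303:
Q^1 = [[1,1],[1,0]]
Q^2 = (Q^1)² = [[2,1],[1,1]]
Q^5 = (Q^2)²·Q = [[8,5],[5,3]]
Q^11 = (Q^5)²·Q = [[144,89],[89,55]]
Q^23 = (Q^11)²·Q = [[9,175],[175,137]]
Q^46 = (Q^23)² = [[103,98],[98,5]]
Q^93 = (Q^46)²·Q = [[194,215],[215,282]]
Q^186 = (Q^93)² = [[233,229],[229,4]]
Q^373 = (Q^186)²·Q = [[110,74],[74,36]]
F_373 mod 303 = Q^373[0][1] = 74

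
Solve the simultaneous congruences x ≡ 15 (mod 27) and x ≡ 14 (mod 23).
474

Using Chinese Remainder Theorem:
M = 27 × 23 = 621
M1 = 23, M2 = 27
y1 = 23^(-1) mod 27 = 20
y2 = 27^(-1) mod 23 = 6
x = (15×23×20 + 14×27×6) mod 621 = 474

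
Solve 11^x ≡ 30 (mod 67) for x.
11

Baby-step giant-step with step n = ⌈√67⌉ = 9.
Baby steps 11^j mod 67 (j:value) for j=0..8: 0:1, 1:11, 2:54, 3:58, 4:35, 5:50, 6:14, 7:20, 8:19.
Giant-step multiplier: 11^(-9) ≡ 11^(66-9) = 11^57 ≡ 42 (mod 67).
Giant steps γ_i = 30·42^i mod 67: γ_0=30, γ_1=54 (in table at j=2).
x = i·n + j = 1·9 + 2 = 11.
Check: 11^11 ≡ 30 (mod 67).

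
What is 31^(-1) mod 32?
31

gcd(31, 32) = 1, so the inverse exists.
Extended Euclidean algorithm on (32, 31):
32 = 1 × 31 + 1  ⟹  1 = (1)·32 + (-1)·31
So (-1)·31 ≡ 1 (mod 32), i.e. 31^(-1) ≡ -1 ≡ 31 (mod 32).
Check: 31 × 31 = 961 ≡ 1 (mod 32)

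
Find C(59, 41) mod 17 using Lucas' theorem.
7

Using Lucas' theorem:
Write n=59 and k=41 in base 17:
n in base 17: [3, 8]
k in base 17: [2, 7]
C(59,41) mod 17 = ∏ C(n_i, k_i) mod 17
Digit binomials (mod 17): C(3,2) = 3; C(8,7) = 8
Product: 3 × 8 = 24 ≡ 7 (mod 17)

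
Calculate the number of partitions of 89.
49995925

p(n) counts ways to write n as a sum of positive integers (order ignored).
Euler's pentagonal recurrence: p(k) = p(k-1) + p(k-2) - p(k-5) - p(k-7) + p(k-12) + p(k-15) - ... (offsets j(3j∓1)/2, signs ++--, p(0)=1, p(<0)=0).
DP table for k = 0..88: p(0)=1, p(1)=1, p(2)=2, p(3)=3, p(4)=5, p(5)=7, p(6)=11, p(7)=15, p(8)=22, p(9)=30, p(10)=42, p(11)=56, p(12)=77, p(13)=101, p(14)=135, p(15)=176, p(16)=231, p(17)=297, p(18)=385, p(19)=490, p(20)=627, p(21)=792, p(22)=1002, p(23)=1255, p(24)=1575, p(25)=1958, p(26)=2436, p(27)=3010, p(28)=3718, p(29)=4565, p(30)=5604, p(31)=6842, p(32)=8349, p(33)=10143, p(34)=12310, p(35)=14883, p(36)=17977, p(37)=21637, p(38)=26015, p(39)=31185, p(40)=37338, p(41)=44583, p(42)=53174, p(43)=63261, p(44)=75175, p(45)=89134, p(46)=105558, p(47)=124754, p(48)=147273, p(49)=173525, p(50)=204226, p(51)=239943, p(52)=281589, p(53)=329931, p(54)=386155, p(55)=451276, p(56)=526823, p(57)=614154, p(58)=715220, p(59)=831820, p(60)=966467, p(61)=1121505, p(62)=1300156, p(63)=1505499, p(64)=1741630, p(65)=2012558, p(66)=2323520, p(67)=2679689, p(68)=3087735, p(69)=3554345, p(70)=4087968, p(71)=4697205, p(72)=5392783, p(73)=6185689, p(74)=7089500, p(75)=8118264, p(76)=9289091, p(77)=10619863, p(78)=12132164, p(79)=13848650, p(80)=15796476, p(81)=18004327, p(82)=20506255, p(83)=23338469, p(84)=26543660, p(85)=30167357, p(86)=34262962, p(87)=38887673, p(88)=44108109.
Final step: p(89) = p(88) + p(87) - p(84) - p(82) + p(77) + p(74) - p(67) - p(63) + p(54) + p(49) - p(38) - p(32) + p(19) + p(12)
= 44108109 + 38887673 - 26543660 - 20506255 + 10619863 + 7089500 - 2679689 - 1505499 + 386155 + 173525 - 26015 - 8349 + 490 + 77
= 49995925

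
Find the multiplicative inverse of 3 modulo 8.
3

gcd(3, 8) = 1, so the inverse exists.
Extended Euclidean algorithm on (8, 3):
8 = 2 × 3 + 2  ⟹  2 = (1)·8 + (-2)·3
3 = 1 × 2 + 1  ⟹  1 = (-1)·8 + (3)·3
So (3)·3 ≡ 1 (mod 8), i.e. 3^(-1) ≡ 3 (mod 8).
Check: 3 × 3 = 9 ≡ 1 (mod 8)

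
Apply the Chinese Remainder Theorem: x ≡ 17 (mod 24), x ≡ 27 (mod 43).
113

Using Chinese Remainder Theorem:
M = 24 × 43 = 1032
M1 = 43, M2 = 24
y1 = 43^(-1) mod 24 = 19
y2 = 24^(-1) mod 43 = 9
x = (17×43×19 + 27×24×9) mod 1032 = 113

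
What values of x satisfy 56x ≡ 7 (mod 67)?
x ≡ 42 (mod 67)

gcd(56, 67) = 1, which divides 7, so solutions exist.
Find 56^(-1) mod 67 by the extended Euclidean algorithm:
67 = 1 × 56 + 11  ⟹  11 = (1)·67 + (-1)·56
56 = 5 × 11 + 1  ⟹  1 = (-5)·67 + (6)·56
So (6)·56 ≡ 1 (mod 67), i.e. 56^(-1) ≡ 6 (mod 67).
x ≡ 6 × 7 = 42 ≡ 42 (mod 67).
Check: 56 × 42 = 2352 ≡ 7 (mod 67).
Unique solution: x ≡ 42 (mod 67)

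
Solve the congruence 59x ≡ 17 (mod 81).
x ≡ 25 (mod 81)

gcd(59, 81) = 1, which divides 17, so solutions exist.
Find 59^(-1) mod 81 by the extended Euclidean algorithm:
81 = 1 × 59 + 22  ⟹  22 = (1)·81 + (-1)·59
59 = 2 × 22 + 15  ⟹  15 = (-2)·81 + (3)·59
22 = 1 × 15 + 7  ⟹  7 = (3)·81 + (-4)·59
15 = 2 × 7 + 1  ⟹  1 = (-8)·81 + (11)·59
So (11)·59 ≡ 1 (mod 81), i.e. 59^(-1) ≡ 11 (mod 81).
x ≡ 11 × 17 = 187 ≡ 25 (mod 81).
Check: 59 × 25 = 1475 ≡ 17 (mod 81).
Unique solution: x ≡ 25 (mod 81)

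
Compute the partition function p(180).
684957390936

p(n) counts ways to write n as a sum of positive integers (order ignored).
Euler's pentagonal recurrence: p(k) = p(k-1) + p(k-2) - p(k-5) - p(k-7) + p(k-12) + p(k-15) - ... (offsets j(3j∓1)/2, signs ++--, p(0)=1, p(<0)=0).
DP table for k = 0..179: p(0)=1, p(1)=1, p(2)=2, p(3)=3, p(4)=5, p(5)=7, p(6)=11, p(7)=15, p(8)=22, p(9)=30, p(10)=42, p(11)=56, p(12)=77, p(13)=101, p(14)=135, p(15)=176, p(16)=231, p(17)=297, p(18)=385, p(19)=490, p(20)=627, p(21)=792, p(22)=1002, p(23)=1255, p(24)=1575, p(25)=1958, p(26)=2436, p(27)=3010, p(28)=3718, p(29)=4565, p(30)=5604, p(31)=6842, p(32)=8349, p(33)=10143, p(34)=12310, p(35)=14883, p(36)=17977, p(37)=21637, p(38)=26015, p(39)=31185, p(40)=37338, p(41)=44583, p(42)=53174, p(43)=63261, p(44)=75175, p(45)=89134, p(46)=105558, p(47)=124754, p(48)=147273, p(49)=173525, p(50)=204226, p(51)=239943, p(52)=281589, p(53)=329931, p(54)=386155, p(55)=451276, p(56)=526823, p(57)=614154, p(58)=715220, p(59)=831820, p(60)=966467, p(61)=1121505, p(62)=1300156, p(63)=1505499, p(64)=1741630, p(65)=2012558, p(66)=2323520, p(67)=2679689, p(68)=3087735, p(69)=3554345, p(70)=4087968, p(71)=4697205, p(72)=5392783, p(73)=6185689, p(74)=7089500, p(75)=8118264, p(76)=9289091, p(77)=10619863, p(78)=12132164, p(79)=13848650, p(80)=15796476, p(81)=18004327, p(82)=20506255, p(83)=23338469, p(84)=26543660, p(85)=30167357, p(86)=34262962, p(87)=38887673, p(88)=44108109, p(89)=49995925, p(90)=56634173, p(91)=64112359, p(92)=72533807, p(93)=82010177, p(94)=92669720, p(95)=104651419, p(96)=118114304, p(97)=133230930, p(98)=150198136, p(99)=169229875, p(100)=190569292, p(101)=214481126, p(102)=241265379, p(103)=271248950, p(104)=304801365, p(105)=342325709, p(106)=384276336, p(107)=431149389, p(108)=483502844, p(109)=541946240, p(110)=607163746, p(111)=679903203, p(112)=761002156, p(113)=851376628, p(114)=952050665, p(115)=1064144451, p(116)=1188908248, p(117)=1327710076, p(118)=1482074143, p(119)=1653668665, p(120)=1844349560, p(121)=2056148051, p(122)=2291320912, p(123)=2552338241, p(124)=2841940500, p(125)=3163127352, p(126)=3519222692, p(127)=3913864295, p(128)=4351078600, p(129)=4835271870, p(130)=5371315400, p(131)=5964539504, p(132)=6620830889, p(133)=7346629512, p(134)=8149040695, p(135)=9035836076, p(136)=10015581680, p(137)=11097645016, p(138)=12292341831, p(139)=13610949895, p(140)=15065878135, p(141)=16670689208, p(142)=18440293320, p(143)=20390982757, p(144)=22540654445, p(145)=24908858009, p(146)=27517052599, p(147)=30388671978, p(148)=33549419497, p(149)=37027355200, p(150)=40853235313, p(151)=45060624582, p(152)=49686288421, p(153)=54770336324, p(154)=60356673280, p(155)=66493182097, p(156)=73232243759, p(157)=80630964769, p(158)=88751778802, p(159)=97662728555, p(160)=107438159466, p(161)=118159068427, p(162)=129913904637, p(163)=142798995930, p(164)=156919475295, p(165)=172389800255, p(166)=189334822579, p(167)=207890420102, p(168)=228204732751, p(169)=250438925115, p(170)=274768617130, p(171)=301384802048, p(172)=330495499613, p(173)=362326859895, p(174)=397125074750, p(175)=435157697830, p(176)=476715857290, p(177)=522115831195, p(178)=571701605655, p(179)=625846753120.
Final step: p(180) = p(179) + p(178) - p(175) - p(173) + p(168) + p(165) - p(158) - p(154) + p(145) + p(140) - p(129) - p(123) + p(110) + p(103) - p(88) - p(80) + p(63) + p(54) - p(35) - p(25) + p(4)
= 625846753120 + 571701605655 - 435157697830 - 362326859895 + 228204732751 + 172389800255 - 88751778802 - 60356673280 + 24908858009 + 15065878135 - 4835271870 - 2552338241 + 607163746 + 271248950 - 44108109 - 15796476 + 1505499 + 386155 - 14883 - 1958 + 5
= 684957390936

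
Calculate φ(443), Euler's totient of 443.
442

443 = 443
φ(n) = n × ∏(1 - 1/p) for each prime p dividing n
φ(443) = 443 × (1 - 1/443) = 442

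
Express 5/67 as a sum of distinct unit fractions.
1/14 + 1/313 + 1/293594

Greedy algorithm:
5/67: ceiling(67/5) = 14, use 1/14
3/938: ceiling(938/3) = 313, use 1/313
1/293594: ceiling(293594/1) = 293594, use 1/293594
Result: 5/67 = 1/14 + 1/313 + 1/293594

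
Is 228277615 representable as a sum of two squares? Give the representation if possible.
Not possible

Factorization: 228277615 = 5 × 17 × 139^3
By Fermat: n is sum of two squares iff every prime p ≡ 3 (mod 4) appears to even power.
Prime(s) ≡ 3 (mod 4) with odd exponent: [(139, 3)]
Therefore 228277615 cannot be expressed as a² + b².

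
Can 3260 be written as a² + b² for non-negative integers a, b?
Not possible

Factorization: 3260 = 2^2 × 5 × 163
By Fermat: n is sum of two squares iff every prime p ≡ 3 (mod 4) appears to even power.
Prime(s) ≡ 3 (mod 4) with odd exponent: [(163, 1)]
Therefore 3260 cannot be expressed as a² + b².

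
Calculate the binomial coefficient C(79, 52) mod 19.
0

Using Lucas' theorem:
Write n=79 and k=52 in base 19:
n in base 19: [4, 3]
k in base 19: [2, 14]
C(79,52) mod 19 = ∏ C(n_i, k_i) mod 19
Digit binomials (mod 19): C(4,2) = 6; C(3,14) = 0 (k_i > n_i)
Product: 6 × 0 = 0 ≡ 0 (mod 19)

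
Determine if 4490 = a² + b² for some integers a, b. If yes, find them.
1² + 67² (a=1, b=67)

Factorization: 4490 = 2 × 5 × 449
By Fermat: n is sum of two squares iff every prime p ≡ 3 (mod 4) appears to even power.
All primes ≡ 3 (mod 4) appear to even power.
Search a = 0, 1, 2, … for 4490 - a² a perfect square: first hit at a = 1: 4490 - 1 = 4489 = 67².
4490 = 1² + 67² = 1 + 4489 ✓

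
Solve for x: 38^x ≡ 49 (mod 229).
14

Baby-step giant-step with step n = ⌈√229⌉ = 16.
Baby steps 38^j mod 229 (j:value) for j=0..15: 0:1, 1:38, 2:70, 3:141, 4:91, 5:23, 6:187, 7:7, 8:37, 9:32, 10:71, 11:179, 12:161, 13:164, 14:49, 15:30.
h = 49 is already in the table at j=14, so x = 14.
Check: 38^14 ≡ 49 (mod 229).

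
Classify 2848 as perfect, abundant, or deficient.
deficient

Proper divisors of 2848: sum = 1 + 2 + 4 + 8 + 16 + 32 + 89 + 178 + 356 + 712 + 1424 = 2822
Since 2822 < 2848, 2848 is deficient.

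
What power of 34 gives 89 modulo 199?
196

Baby-step giant-step with step n = ⌈√199⌉ = 15.
Baby steps 34^j mod 199 (j:value) for j=0..14: 0:1, 1:34, 2:161, 3:101, 4:51, 5:142, 6:52, 7:176, 8:14, 9:78, 10:65, 11:21, 12:117, 13:197, 14:131.
Giant-step multiplier: 34^(-15) ≡ 34^(198-15) = 34^183 ≡ 55 (mod 199).
Giant steps γ_i = 89·55^i mod 199: γ_0=89, γ_1=119, γ_2=177, γ_3=183, γ_4=115, γ_5=156, γ_6=23, γ_7=71, γ_8=124, γ_9=54, γ_10=184, γ_11=170, γ_12=196, γ_13=34 (in table at j=1).
x = i·n + j = 13·15 + 1 = 196.
Check: 34^196 ≡ 89 (mod 199).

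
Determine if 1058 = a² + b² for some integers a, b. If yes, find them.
23² + 23² (a=23, b=23)

Factorization: 1058 = 2 × 23^2
By Fermat: n is sum of two squares iff every prime p ≡ 3 (mod 4) appears to even power.
All primes ≡ 3 (mod 4) appear to even power.
Search a = 0, 1, 2, … for 1058 - a² a perfect square: first hit at a = 23: 1058 - 529 = 529 = 23².
1058 = 23² + 23² = 529 + 529 ✓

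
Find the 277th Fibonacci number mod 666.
503

Matrix identity: Q^n = [[F_(n+1), F_n], [F_n, F_(n-1)]] with Q = [[1,1],[1,0]].
n = 277 = 100010101₂. Square-and-multiply, entries mod 666:
Q^1 = [[1,1],[1,0]]
Q^2 = (Q^1)² = [[2,1],[1,1]]
Q^4 = (Q^2)² = [[5,3],[3,2]]
Q^8 = (Q^4)² = [[34,21],[21,13]]
Q^17 = (Q^8)²·Q = [[586,265],[265,321]]
Q^34 = (Q^17)² = [[35,595],[595,106]]
Q^69 = (Q^34)²·Q = [[251,272],[272,645]]
Q^138 = (Q^69)² = [[455,622],[622,499]]
Q^277 = (Q^138)²·Q = [[485,503],[503,648]]
F_277 mod 666 = Q^277[0][1] = 503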